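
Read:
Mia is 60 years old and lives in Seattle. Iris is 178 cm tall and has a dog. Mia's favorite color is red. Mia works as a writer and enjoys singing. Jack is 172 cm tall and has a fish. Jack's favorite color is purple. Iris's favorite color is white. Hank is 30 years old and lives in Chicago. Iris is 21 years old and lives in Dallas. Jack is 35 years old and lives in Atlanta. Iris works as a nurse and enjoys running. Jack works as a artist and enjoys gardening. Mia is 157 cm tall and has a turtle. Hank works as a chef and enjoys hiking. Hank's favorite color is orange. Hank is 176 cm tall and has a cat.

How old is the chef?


The chef is Hank, age 30

30


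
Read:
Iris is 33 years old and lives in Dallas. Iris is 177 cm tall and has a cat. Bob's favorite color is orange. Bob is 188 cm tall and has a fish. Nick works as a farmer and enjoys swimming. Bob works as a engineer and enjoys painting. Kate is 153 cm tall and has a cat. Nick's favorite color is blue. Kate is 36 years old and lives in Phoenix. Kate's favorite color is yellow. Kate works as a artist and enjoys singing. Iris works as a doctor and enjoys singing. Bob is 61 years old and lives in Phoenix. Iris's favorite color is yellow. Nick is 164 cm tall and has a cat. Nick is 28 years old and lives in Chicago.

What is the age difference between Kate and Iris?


|36 - 33| = 3

3


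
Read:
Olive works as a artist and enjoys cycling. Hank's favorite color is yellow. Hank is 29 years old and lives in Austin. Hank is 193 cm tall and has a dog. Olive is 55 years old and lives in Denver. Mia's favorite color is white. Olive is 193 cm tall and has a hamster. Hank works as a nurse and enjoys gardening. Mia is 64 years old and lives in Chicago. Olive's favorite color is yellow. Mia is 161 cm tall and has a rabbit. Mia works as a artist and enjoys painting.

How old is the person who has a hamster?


Person with hamster is Olive, age 55

55


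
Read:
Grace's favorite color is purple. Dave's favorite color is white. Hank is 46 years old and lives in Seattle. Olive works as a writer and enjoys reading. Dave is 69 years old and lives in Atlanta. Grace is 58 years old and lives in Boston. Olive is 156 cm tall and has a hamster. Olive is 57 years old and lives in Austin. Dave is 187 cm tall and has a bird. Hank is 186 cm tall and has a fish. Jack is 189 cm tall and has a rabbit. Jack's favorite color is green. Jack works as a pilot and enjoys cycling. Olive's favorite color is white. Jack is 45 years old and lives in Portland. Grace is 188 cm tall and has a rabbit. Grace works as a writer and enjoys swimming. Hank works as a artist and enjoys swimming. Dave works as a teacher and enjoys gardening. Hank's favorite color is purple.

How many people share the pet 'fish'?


Count: 1

1


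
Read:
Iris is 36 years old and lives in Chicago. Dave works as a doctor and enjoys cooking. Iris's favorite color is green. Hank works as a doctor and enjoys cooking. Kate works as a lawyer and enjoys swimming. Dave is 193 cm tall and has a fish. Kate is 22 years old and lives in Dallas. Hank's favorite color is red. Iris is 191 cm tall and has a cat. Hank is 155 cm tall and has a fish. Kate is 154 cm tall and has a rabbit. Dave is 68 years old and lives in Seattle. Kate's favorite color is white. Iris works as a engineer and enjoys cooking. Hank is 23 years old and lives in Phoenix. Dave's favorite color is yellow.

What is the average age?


Sum=149, n=4, avg=37.25

37.25


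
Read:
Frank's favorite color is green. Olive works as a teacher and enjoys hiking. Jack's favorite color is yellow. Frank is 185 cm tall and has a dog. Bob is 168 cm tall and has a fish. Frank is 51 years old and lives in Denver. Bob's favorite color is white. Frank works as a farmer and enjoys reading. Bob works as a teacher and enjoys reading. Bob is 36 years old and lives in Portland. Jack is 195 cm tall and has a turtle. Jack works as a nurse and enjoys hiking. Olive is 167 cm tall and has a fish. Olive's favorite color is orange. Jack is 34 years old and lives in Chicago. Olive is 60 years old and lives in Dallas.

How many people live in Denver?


Count in Denver: 1

1


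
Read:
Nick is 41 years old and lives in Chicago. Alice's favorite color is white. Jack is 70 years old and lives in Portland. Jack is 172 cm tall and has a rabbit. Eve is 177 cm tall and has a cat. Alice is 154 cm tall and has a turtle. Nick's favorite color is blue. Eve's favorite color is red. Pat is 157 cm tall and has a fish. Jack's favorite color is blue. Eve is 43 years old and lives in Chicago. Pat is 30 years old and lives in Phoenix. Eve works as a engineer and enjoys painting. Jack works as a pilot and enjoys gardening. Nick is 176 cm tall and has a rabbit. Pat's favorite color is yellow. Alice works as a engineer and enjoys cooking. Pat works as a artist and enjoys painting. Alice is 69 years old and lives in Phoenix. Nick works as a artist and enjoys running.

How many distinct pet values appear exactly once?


Unique pet values: 3

3


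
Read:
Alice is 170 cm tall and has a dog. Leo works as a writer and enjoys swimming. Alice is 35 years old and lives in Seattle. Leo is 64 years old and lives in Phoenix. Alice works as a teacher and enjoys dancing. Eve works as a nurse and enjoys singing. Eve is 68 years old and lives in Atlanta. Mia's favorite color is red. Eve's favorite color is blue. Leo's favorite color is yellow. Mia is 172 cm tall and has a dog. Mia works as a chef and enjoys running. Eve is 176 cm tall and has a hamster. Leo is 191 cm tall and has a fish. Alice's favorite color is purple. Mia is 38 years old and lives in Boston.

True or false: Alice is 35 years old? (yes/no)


Alice is actually 35. yes

yes


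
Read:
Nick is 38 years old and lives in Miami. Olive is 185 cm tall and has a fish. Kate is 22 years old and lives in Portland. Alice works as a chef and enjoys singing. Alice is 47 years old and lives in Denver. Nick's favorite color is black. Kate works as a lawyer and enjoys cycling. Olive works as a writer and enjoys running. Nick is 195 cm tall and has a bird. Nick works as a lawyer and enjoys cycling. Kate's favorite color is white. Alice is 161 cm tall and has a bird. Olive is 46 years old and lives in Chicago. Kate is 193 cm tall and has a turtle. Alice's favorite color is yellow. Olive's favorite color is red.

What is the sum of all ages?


47+38+22+46 = 153

153


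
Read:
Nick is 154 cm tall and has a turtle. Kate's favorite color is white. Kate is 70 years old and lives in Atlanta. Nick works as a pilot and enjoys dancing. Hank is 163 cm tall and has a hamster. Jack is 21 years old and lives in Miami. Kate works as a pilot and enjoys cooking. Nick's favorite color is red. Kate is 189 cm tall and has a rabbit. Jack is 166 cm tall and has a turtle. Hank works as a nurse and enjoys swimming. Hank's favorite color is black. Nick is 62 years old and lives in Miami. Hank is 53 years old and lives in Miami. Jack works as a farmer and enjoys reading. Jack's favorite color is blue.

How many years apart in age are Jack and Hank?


21 vs 53, diff = 32

32


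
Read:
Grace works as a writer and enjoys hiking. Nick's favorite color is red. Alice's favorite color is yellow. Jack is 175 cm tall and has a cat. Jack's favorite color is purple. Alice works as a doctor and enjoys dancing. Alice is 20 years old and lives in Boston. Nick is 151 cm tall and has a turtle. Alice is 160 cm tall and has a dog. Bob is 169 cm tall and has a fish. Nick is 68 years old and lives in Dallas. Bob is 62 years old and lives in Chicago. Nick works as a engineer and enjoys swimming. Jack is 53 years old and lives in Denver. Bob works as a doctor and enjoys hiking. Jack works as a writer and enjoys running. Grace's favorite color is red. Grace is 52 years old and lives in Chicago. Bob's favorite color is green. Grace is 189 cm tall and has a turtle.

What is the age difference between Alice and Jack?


|20 - 53| = 33

33


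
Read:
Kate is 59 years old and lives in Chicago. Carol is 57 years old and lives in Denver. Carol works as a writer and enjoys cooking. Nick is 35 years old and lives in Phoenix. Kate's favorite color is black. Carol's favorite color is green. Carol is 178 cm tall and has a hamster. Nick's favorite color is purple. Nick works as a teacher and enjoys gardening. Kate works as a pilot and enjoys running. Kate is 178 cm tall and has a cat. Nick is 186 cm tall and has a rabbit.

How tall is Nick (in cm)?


Nick is 186 cm tall

186


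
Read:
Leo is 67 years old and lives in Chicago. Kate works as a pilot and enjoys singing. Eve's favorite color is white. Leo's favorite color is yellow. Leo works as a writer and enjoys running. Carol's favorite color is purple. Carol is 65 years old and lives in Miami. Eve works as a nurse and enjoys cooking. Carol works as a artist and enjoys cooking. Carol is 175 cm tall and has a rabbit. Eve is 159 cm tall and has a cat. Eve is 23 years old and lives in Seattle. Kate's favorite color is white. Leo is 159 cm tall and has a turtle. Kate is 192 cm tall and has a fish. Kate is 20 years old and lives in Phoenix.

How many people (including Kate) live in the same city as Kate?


Kate lives in Phoenix. Count = 1

1


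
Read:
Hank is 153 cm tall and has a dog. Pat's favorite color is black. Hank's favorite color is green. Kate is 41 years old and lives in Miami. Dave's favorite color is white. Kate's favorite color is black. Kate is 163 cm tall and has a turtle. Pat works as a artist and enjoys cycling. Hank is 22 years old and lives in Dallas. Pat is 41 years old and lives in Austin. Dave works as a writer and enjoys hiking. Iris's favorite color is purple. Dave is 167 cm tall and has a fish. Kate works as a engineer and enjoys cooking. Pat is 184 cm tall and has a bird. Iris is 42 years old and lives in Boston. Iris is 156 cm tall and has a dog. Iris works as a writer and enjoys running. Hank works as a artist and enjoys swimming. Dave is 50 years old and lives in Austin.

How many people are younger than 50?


Filter: 4

4


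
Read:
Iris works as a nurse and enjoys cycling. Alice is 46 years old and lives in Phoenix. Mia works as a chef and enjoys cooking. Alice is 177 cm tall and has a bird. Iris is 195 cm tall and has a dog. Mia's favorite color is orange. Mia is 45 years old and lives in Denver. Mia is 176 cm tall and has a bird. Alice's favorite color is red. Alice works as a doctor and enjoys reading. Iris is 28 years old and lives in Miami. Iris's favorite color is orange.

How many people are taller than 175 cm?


Taller than 175: 3

3


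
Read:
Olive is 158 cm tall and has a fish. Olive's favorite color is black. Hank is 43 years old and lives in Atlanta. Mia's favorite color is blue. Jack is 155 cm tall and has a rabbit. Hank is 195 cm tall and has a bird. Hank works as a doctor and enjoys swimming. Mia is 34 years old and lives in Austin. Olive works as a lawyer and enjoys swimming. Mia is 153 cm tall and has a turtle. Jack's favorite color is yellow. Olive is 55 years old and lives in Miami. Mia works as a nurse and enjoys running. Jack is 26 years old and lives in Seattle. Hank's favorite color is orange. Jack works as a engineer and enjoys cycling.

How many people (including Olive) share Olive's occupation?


Olive is a lawyer. Count = 1

1


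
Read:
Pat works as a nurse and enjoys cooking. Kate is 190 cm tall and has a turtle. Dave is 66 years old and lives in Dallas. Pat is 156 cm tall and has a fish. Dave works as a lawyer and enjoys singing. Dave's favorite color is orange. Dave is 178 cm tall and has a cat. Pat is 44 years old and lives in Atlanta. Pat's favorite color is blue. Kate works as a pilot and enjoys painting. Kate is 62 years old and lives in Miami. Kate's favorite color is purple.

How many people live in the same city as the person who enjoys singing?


Person with hobby singing is Dave, city Dallas. Count = 1

1


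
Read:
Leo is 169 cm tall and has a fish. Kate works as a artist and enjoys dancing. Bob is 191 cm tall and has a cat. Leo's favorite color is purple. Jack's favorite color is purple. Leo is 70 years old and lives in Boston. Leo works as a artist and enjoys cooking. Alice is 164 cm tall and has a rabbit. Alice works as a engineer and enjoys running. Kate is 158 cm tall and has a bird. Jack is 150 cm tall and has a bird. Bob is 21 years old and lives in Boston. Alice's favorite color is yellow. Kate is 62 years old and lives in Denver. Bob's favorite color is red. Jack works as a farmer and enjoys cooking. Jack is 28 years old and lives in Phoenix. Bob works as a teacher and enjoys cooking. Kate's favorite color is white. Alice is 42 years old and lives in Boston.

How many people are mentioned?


People: Alice, Jack, Bob, Leo, Kate. Count = 5

5


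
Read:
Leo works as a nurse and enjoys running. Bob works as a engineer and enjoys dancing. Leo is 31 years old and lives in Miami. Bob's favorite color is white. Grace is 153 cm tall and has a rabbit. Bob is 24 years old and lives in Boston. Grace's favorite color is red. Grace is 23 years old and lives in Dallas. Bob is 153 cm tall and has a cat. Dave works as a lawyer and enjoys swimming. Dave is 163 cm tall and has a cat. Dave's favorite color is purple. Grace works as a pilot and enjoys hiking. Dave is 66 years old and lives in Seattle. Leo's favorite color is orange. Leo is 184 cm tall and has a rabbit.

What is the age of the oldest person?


Oldest: Dave at 66

66


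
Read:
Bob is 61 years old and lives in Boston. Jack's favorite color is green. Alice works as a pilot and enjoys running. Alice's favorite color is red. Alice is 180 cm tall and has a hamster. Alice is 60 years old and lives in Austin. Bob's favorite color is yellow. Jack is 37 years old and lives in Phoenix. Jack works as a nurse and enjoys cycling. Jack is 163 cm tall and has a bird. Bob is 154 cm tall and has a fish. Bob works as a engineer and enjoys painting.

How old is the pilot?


The pilot is Alice, age 60

60


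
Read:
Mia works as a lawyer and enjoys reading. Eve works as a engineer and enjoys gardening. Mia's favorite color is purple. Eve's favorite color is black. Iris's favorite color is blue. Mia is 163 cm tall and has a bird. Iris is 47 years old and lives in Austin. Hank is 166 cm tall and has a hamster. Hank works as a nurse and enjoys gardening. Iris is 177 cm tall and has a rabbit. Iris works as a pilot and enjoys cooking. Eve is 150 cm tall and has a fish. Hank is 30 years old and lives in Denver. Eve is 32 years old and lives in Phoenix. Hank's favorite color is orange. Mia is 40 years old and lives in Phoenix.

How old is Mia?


Mia is 40 years old

40


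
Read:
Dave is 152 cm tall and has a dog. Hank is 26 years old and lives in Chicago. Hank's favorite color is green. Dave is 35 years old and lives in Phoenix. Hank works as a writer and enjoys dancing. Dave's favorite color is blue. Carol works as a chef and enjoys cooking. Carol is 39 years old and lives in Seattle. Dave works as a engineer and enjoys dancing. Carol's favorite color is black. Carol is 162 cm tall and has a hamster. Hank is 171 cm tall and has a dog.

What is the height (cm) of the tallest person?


Tallest: Hank at 171 cm

171


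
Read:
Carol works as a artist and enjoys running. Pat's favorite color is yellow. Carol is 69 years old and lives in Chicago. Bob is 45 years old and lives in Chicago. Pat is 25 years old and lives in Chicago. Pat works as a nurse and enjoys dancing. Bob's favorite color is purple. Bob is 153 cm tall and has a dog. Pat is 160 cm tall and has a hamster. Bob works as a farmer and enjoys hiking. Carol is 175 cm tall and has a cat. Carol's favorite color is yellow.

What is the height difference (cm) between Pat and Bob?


|160 - 153| = 7

7


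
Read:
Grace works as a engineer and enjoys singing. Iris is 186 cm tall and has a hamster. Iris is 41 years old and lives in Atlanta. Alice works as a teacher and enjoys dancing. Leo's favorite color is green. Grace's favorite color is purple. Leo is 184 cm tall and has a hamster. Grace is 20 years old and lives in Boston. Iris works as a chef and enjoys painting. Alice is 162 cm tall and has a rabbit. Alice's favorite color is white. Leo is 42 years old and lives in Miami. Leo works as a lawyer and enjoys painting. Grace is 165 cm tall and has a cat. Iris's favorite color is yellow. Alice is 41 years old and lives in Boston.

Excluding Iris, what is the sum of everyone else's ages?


Sum (excluding Iris): 103

103


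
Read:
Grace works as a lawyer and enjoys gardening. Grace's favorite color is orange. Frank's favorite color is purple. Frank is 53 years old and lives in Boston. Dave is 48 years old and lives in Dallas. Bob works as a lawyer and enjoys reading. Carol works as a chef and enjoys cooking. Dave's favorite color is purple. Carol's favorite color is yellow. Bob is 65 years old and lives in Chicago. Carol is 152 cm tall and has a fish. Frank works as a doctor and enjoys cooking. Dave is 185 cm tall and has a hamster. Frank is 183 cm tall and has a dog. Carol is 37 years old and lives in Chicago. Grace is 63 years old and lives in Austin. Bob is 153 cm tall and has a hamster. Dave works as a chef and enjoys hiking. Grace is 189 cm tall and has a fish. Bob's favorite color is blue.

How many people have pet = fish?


Count: 2

2


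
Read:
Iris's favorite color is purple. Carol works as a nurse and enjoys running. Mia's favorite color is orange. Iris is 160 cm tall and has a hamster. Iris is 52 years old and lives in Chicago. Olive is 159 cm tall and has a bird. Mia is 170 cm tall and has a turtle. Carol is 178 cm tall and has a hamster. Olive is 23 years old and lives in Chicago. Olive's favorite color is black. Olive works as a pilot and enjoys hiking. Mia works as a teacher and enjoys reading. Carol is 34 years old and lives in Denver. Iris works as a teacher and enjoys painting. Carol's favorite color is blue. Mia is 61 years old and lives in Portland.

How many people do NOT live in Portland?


Not in Portland: 3

3


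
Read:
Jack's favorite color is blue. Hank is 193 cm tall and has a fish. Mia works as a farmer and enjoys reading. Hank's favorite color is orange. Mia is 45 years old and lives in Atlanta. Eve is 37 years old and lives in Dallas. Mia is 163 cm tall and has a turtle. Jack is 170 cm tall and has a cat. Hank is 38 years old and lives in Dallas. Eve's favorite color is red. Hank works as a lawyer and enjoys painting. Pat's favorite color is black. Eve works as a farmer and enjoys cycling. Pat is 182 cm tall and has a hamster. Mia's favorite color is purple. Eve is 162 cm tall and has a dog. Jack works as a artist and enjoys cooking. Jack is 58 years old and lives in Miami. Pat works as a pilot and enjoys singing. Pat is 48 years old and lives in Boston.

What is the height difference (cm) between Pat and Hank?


|182 - 193| = 11

11


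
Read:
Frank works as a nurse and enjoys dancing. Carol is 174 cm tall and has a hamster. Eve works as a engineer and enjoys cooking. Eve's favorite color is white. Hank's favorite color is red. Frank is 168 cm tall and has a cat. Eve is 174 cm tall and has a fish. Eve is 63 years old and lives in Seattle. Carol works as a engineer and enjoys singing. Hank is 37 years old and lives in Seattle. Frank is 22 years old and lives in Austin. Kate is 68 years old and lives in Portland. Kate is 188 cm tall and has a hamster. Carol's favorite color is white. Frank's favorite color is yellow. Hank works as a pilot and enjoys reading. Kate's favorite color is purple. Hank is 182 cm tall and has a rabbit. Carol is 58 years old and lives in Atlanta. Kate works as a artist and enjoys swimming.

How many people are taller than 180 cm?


Taller than 180: 2

2


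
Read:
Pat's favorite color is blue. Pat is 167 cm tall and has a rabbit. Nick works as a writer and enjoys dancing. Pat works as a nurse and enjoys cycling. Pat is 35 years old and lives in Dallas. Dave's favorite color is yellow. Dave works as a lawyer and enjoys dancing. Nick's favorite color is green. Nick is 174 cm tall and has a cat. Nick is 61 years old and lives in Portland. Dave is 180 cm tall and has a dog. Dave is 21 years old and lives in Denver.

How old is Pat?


Pat is 35 years old

35


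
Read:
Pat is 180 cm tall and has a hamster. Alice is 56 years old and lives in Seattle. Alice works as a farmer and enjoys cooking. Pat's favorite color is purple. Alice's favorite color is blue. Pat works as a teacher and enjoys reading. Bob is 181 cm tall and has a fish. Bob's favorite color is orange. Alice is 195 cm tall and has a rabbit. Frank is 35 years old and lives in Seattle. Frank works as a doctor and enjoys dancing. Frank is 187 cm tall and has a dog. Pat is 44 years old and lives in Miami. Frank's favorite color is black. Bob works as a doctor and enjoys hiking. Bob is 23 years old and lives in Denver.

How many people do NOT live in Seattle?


Not in Seattle: 2

2


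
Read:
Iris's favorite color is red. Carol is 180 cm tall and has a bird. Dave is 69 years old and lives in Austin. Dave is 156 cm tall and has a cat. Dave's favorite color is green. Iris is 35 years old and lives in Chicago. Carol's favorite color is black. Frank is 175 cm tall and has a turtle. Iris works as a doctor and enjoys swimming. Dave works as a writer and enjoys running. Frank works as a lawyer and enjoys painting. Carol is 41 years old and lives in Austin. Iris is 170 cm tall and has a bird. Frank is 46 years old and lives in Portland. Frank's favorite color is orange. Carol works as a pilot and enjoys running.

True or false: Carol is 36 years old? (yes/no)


Carol is actually 41. no

no


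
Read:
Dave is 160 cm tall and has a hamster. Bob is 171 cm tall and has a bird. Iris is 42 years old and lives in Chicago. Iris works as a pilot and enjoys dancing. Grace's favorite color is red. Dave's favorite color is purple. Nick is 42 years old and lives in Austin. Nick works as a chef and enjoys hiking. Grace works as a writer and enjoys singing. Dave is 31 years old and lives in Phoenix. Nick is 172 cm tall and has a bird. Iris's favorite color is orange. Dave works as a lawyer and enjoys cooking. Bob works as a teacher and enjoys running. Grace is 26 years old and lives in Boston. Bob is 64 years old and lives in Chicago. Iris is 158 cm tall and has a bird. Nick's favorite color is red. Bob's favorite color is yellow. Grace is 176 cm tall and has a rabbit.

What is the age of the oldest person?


Oldest: Bob at 64

64


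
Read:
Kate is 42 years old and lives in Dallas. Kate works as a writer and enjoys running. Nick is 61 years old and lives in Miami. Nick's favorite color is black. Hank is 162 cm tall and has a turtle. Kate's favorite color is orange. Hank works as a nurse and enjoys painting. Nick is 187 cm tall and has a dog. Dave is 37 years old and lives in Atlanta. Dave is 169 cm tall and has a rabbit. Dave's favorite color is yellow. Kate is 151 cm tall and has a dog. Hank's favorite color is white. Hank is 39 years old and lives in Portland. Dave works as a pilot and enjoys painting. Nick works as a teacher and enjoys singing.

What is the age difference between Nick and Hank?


|61 - 39| = 22

22


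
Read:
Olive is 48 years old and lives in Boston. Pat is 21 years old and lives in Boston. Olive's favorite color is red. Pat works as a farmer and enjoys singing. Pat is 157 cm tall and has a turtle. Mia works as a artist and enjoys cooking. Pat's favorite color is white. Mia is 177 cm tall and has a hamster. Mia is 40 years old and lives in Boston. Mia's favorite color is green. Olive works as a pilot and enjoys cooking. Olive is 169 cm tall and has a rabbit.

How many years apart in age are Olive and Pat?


48 vs 21, diff = 27

27


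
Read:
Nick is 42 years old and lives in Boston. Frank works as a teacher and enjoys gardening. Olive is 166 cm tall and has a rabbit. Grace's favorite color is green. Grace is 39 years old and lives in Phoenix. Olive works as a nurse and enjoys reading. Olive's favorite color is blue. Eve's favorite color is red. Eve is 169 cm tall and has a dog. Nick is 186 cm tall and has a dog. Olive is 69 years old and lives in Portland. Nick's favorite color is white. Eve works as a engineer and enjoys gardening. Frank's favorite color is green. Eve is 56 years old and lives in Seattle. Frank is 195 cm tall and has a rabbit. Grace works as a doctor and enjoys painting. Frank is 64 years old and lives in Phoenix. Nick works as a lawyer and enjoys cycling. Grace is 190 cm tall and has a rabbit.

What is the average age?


Sum=270, n=5, avg=54

54


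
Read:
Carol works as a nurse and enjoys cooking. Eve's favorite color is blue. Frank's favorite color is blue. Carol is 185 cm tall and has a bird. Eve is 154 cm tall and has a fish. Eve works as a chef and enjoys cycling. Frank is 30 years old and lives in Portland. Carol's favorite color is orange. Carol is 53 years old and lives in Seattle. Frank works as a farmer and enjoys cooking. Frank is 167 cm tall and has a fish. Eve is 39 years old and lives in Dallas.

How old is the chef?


The chef is Eve, age 39

39


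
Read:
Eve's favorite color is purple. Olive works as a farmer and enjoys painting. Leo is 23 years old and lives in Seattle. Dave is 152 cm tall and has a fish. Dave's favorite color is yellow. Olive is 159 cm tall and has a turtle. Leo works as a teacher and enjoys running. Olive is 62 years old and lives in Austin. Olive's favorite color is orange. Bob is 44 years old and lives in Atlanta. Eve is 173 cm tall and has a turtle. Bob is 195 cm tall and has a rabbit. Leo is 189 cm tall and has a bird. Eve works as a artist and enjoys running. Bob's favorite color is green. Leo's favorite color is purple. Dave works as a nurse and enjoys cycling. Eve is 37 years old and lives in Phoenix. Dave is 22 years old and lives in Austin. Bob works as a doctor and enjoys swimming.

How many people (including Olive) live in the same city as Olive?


Olive lives in Austin. Count = 2

2


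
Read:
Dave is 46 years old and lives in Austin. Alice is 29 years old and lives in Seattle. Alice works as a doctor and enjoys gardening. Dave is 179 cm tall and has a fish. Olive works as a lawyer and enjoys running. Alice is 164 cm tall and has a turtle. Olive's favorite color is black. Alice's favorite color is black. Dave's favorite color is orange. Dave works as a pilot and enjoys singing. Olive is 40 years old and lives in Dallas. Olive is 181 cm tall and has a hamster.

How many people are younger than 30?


Filter: 1

1


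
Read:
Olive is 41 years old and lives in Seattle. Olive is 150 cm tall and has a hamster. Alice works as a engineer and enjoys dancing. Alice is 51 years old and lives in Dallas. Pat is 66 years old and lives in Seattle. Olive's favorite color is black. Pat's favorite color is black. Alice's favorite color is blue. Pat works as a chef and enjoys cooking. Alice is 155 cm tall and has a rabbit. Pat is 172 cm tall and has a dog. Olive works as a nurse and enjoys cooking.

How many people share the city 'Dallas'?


Count: 1

1


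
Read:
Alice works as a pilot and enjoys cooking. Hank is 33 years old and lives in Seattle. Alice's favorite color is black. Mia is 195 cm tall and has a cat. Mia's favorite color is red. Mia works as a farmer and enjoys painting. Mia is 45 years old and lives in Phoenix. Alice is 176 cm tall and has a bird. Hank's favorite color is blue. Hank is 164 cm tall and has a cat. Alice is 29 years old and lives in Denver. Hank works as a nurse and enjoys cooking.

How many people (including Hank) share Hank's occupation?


Hank is a nurse. Count = 1

1


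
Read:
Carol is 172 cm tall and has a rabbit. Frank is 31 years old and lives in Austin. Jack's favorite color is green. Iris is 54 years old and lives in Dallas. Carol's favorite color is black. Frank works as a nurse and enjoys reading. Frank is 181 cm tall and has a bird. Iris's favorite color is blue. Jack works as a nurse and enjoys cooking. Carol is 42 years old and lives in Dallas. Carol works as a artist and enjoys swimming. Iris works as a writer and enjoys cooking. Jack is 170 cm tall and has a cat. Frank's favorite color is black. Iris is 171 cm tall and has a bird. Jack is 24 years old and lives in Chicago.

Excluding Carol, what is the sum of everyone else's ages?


Sum (excluding Carol): 109

109


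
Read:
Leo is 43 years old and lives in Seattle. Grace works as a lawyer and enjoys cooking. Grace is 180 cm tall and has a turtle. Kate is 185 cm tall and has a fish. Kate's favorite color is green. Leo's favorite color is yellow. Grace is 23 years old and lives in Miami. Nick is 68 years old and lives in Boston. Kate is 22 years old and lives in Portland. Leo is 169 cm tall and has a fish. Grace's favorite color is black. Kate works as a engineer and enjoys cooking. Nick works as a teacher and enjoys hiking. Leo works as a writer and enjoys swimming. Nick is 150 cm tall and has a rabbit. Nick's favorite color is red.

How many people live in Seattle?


Count in Seattle: 1

1


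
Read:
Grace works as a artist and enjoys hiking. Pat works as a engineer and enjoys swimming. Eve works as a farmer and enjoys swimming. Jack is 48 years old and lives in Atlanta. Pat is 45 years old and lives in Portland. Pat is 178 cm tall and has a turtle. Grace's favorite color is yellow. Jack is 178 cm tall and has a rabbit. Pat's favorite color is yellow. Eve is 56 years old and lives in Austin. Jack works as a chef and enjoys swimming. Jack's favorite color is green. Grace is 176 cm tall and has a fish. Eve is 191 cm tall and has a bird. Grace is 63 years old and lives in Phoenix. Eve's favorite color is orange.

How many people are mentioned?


People: Grace, Jack, Pat, Eve. Count = 4

4


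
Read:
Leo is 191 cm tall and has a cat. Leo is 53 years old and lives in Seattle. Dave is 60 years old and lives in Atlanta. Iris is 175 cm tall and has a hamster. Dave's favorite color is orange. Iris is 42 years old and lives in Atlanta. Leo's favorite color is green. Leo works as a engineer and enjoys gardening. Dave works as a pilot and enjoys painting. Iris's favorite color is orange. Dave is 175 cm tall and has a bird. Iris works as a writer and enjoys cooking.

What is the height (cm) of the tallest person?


Tallest: Leo at 191 cm

191


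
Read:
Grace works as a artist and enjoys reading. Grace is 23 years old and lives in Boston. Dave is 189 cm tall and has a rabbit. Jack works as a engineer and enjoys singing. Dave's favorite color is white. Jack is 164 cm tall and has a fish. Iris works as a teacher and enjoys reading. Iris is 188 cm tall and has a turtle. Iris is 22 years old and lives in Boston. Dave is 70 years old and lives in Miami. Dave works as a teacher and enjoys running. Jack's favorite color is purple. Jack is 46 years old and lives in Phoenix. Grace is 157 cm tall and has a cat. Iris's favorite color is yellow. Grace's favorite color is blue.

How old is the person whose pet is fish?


Person with pet=fish is Jack, age 46

46


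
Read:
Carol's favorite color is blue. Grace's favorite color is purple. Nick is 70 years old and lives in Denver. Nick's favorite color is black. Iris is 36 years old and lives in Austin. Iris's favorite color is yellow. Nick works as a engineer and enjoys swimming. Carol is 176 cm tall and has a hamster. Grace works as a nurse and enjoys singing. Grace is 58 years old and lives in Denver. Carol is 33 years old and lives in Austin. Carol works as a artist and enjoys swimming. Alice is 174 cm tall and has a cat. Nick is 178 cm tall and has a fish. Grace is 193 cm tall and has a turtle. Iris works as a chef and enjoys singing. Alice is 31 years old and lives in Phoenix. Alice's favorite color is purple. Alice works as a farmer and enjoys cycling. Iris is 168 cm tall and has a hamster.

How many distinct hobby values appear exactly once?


Unique hobby values: 1

1


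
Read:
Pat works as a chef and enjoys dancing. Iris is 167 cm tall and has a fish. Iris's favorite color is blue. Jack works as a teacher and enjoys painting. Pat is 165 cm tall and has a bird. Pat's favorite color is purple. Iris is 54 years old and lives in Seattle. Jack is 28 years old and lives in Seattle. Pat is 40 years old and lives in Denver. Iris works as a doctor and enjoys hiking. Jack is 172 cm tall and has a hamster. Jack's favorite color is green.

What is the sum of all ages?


28+54+40 = 122

122


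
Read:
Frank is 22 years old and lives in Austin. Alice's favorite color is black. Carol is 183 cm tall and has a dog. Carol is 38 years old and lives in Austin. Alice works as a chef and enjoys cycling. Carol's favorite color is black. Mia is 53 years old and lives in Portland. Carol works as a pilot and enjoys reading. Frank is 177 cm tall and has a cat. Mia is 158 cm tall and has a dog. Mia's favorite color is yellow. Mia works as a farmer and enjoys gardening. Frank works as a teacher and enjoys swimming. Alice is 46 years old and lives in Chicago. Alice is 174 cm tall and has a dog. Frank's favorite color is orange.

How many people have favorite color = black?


Count: 2

2


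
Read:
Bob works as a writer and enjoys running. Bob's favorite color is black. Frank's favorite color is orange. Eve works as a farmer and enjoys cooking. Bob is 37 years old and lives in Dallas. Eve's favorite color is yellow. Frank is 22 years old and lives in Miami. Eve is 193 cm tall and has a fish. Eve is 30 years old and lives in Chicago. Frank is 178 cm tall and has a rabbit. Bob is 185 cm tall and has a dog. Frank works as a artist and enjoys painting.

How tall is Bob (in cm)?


Bob is 185 cm tall

185


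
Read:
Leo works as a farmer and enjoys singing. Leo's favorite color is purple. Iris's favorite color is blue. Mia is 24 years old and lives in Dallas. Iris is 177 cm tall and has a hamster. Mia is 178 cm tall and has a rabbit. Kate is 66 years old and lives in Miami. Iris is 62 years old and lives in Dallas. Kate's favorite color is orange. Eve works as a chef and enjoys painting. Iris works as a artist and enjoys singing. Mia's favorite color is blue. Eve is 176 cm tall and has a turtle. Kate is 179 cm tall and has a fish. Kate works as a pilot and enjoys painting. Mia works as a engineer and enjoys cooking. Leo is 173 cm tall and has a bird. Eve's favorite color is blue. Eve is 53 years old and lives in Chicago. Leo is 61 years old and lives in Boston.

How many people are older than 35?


Filter: 4

4


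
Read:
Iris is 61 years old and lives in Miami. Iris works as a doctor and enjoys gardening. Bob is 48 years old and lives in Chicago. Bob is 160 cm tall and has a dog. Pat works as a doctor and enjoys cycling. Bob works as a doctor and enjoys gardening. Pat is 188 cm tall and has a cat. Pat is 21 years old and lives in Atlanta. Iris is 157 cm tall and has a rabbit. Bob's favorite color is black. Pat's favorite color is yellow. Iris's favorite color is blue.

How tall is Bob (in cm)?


Bob is 160 cm tall

160


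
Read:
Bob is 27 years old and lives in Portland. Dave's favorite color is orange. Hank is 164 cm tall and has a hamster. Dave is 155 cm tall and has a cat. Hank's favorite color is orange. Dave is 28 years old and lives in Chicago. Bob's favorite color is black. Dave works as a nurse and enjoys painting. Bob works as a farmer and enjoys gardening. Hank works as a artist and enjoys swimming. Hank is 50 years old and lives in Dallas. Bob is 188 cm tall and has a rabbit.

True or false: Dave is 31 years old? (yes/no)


Dave is actually 28. no

no


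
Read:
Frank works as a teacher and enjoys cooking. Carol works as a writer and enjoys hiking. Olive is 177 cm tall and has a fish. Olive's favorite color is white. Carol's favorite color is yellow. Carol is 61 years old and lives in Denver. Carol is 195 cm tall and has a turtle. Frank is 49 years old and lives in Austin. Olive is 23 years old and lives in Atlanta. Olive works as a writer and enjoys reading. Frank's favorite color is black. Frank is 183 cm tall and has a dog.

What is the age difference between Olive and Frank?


|23 - 49| = 26

26


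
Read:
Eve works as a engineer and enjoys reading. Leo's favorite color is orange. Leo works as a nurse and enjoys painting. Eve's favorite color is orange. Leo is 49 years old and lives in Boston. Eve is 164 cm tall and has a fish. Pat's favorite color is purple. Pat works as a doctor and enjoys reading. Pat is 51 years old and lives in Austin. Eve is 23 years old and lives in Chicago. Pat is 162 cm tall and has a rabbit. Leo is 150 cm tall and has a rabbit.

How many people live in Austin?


Count in Austin: 1

1


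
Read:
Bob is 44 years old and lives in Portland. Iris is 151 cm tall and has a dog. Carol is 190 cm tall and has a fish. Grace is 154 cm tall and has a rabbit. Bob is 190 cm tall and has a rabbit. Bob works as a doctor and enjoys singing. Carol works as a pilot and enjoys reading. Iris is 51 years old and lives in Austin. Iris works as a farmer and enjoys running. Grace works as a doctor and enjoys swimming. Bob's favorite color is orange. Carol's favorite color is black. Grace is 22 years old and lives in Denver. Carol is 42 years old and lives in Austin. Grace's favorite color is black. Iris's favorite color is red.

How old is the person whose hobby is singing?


Person with hobby=singing is Bob, age 44

44


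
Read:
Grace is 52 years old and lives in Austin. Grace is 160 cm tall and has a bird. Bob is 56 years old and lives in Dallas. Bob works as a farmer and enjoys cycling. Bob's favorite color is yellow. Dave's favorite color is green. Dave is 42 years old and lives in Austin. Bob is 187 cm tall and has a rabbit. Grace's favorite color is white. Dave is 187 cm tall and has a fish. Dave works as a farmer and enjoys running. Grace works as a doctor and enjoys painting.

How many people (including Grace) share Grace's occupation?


Grace is a doctor. Count = 1

1


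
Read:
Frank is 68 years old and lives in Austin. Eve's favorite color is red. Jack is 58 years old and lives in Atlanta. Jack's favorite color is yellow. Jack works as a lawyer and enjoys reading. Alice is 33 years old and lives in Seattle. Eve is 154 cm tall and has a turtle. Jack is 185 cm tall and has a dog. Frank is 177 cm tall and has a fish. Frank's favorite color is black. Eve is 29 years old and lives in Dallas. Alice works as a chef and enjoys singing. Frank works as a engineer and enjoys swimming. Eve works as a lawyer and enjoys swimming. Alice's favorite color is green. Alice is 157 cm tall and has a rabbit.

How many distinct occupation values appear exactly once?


Unique occupation values: 2

2


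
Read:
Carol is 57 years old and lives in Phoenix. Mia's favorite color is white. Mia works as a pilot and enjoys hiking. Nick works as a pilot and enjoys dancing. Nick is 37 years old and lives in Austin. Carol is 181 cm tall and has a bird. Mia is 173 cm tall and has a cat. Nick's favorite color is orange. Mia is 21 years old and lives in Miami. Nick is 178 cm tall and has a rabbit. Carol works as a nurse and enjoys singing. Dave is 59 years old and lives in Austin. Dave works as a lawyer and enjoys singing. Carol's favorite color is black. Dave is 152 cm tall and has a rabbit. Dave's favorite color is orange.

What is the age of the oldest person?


Oldest: Dave at 59

59


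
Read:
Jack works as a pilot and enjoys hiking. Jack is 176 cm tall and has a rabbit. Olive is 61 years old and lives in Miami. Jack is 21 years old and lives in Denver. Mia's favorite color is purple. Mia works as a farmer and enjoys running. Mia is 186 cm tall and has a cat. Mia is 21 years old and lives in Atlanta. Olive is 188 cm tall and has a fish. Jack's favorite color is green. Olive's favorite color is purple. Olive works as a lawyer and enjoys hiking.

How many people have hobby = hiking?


Count: 2

2


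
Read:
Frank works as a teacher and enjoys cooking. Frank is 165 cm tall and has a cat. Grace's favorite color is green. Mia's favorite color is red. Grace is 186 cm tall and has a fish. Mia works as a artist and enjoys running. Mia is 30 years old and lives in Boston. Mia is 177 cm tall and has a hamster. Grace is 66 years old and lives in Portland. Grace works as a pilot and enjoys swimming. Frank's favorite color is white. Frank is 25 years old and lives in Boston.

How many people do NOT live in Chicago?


Not in Chicago: 3

3
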